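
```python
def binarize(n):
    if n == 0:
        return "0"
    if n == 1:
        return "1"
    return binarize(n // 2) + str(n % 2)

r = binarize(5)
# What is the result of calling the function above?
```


binarize(5)
= binarize(2) + "1"
= binarize(1) + "0" + "1"
= "1" + "0" + "1"
= "101"


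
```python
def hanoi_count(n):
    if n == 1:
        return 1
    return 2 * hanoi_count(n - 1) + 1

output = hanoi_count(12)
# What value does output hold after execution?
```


hanoi_count(12)
= 2 * hanoi_count(11) + 1
= 2 * (2 * hanoi_count(10) + 1) + 1
= 2 * (2 * (2 * hanoi_count(9) + 1) + 1) + 1
= 2 * (2 * (2 * (2 * hanoi_count(8) + 1) + 1) + 1) + 1
= 2 * (2 * (2 * (2 * (2 * hanoi_count(7) + 1) + 1) + 1) + 1) + 1
= 2 * (2 * (2 * (2 * (2 * (2 * hanoi_count(6) + 1) + 1) + 1) + 1) + 1) + 1
= 2 * (2 * (2 * (2 * (2 * (2 * (2 * hanoi_count(5) + 1) + 1) + 1) + 1) + 1) + 1) + 1
= 2 * (2 * (2 * (2 * (2 * (2 * (2 * (2 * hanoi_count(4) + 1) + 1) + 1) + 1) + 1) + 1) + 1) + 1
= 2 * (2 * (2 * (2 * (2 * (2 * (2 * (2 * (2 * hanoi_count(3) + 1) + 1) + 1) + 1) + 1) + 1) + 1) + 1) + 1
= 2 * (2 * (2 * (2 * (2 * (2 * (2 * (2 * (2 * (2 * hanoi_count(2) + 1) + 1) + 1) + 1) + 1) + 1) + 1) + 1) + 1) + 1
= 2 * (2 * (2 * (2 * (2 * (2 * (2 * (2 * (2 * (2 * (2 * hanoi_count(1) + 1) + 1) + 1) + 1) + 1) + 1) + 1) + 1) + 1) + 1) + 1
Now compute bottom-up:
hanoi_count(1) = 1
hanoi_count(2) = 2 * 1 + 1 = 3
hanoi_count(3) = 2 * 3 + 1 = 7
hanoi_count(4) = 2 * 7 + 1 = 15
hanoi_count(5) = 2 * 15 + 1 = 31
hanoi_count(6) = 2 * 31 + 1 = 63
hanoi_count(7) = 2 * 63 + 1 = 127
hanoi_count(8) = 2 * 127 + 1 = 255
hanoi_count(9) = 2 * 255 + 1 = 511
hanoi_count(10) = 2 * 511 + 1 = 1023
hanoi_count(11) = 2 * 1023 + 1 = 2047
hanoi_count(12) = 2 * 2047 + 1 = 4095
= 4095


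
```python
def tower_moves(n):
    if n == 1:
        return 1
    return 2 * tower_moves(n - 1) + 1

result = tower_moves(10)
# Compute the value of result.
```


tower_moves(10)
= 2 * tower_moves(9) + 1
= 2 * (2 * tower_moves(8) + 1) + 1
= 2 * (2 * (2 * tower_moves(7) + 1) + 1) + 1
= 2 * (2 * (2 * (2 * tower_moves(6) + 1) + 1) + 1) + 1
= 2 * (2 * (2 * (2 * (2 * tower_moves(5) + 1) + 1) + 1) + 1) + 1
= 2 * (2 * (2 * (2 * (2 * (2 * tower_moves(4) + 1) + 1) + 1) + 1) + 1) + 1
= 2 * (2 * (2 * (2 * (2 * (2 * (2 * tower_moves(3) + 1) + 1) + 1) + 1) + 1) + 1) + 1
= 2 * (2 * (2 * (2 * (2 * (2 * (2 * (2 * tower_moves(2) + 1) + 1) + 1) + 1) + 1) + 1) + 1) + 1
= 2 * (2 * (2 * (2 * (2 * (2 * (2 * (2 * (2 * tower_moves(1) + 1) + 1) + 1) + 1) + 1) + 1) + 1) + 1) + 1
Now compute bottom-up:
tower_moves(1) = 1
tower_moves(2) = 2 * 1 + 1 = 3
tower_moves(3) = 2 * 3 + 1 = 7
tower_moves(4) = 2 * 7 + 1 = 15
tower_moves(5) = 2 * 15 + 1 = 31
tower_moves(6) = 2 * 31 + 1 = 63
tower_moves(7) = 2 * 63 + 1 = 127
tower_moves(8) = 2 * 127 + 1 = 255
tower_moves(9) = 2 * 255 + 1 = 511
tower_moves(10) = 2 * 511 + 1 = 1023
= 1023


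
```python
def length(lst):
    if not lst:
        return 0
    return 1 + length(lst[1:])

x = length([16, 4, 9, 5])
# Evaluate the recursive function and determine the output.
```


length([16, 4, 9, 5])
= 1 + length([4, 9, 5])
= 1 + 1 + length([9, 5])
= 1 + 1 + 1 + length([5])
= 1 + 1 + 1 + 1 + length([])
= 1 + 1 + 1 + 1 + 0
= 4


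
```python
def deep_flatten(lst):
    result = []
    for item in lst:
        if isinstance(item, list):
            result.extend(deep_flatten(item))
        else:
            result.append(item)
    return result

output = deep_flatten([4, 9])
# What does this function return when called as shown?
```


deep_flatten([4, 9])
Processing each element:
  4 is not a list -> append 4
  9 is not a list -> append 9
= [4, 9]


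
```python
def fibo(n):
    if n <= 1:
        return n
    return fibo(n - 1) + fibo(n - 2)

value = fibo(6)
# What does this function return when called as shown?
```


fibo(6)
= fibo(5) + fibo(4)
= (fibo(4) + fibo(3)) + fibo(4)
Computing bottom-up: fibo(0)=0, fibo(1)=1, fibo(2)=1, fibo(3)=2, fibo(4)=3, fibo(5)=5, fibo(6)=8
= 8


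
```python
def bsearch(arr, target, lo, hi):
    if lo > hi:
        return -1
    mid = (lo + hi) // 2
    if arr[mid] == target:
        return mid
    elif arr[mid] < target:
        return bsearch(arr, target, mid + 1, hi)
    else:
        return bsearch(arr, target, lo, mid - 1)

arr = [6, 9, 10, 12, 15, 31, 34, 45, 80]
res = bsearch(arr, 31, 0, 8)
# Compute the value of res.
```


bsearch(arr, 31, 0, 8)
lo=0, hi=8, mid=4, arr[mid]=15
15 < 31, search right half
lo=5, hi=8, mid=6, arr[mid]=34
34 > 31, search left half
lo=5, hi=5, mid=5, arr[mid]=31
arr[5] == 31, found at index 5
= 5


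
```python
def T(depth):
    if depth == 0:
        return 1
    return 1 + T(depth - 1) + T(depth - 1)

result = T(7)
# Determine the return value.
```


T(7)
= 1 + T(6) + T(6)
= 1 + 2 * T(6)
T(k) = 2^(k+1) - 1
T(0) = 1
T(1) = 3
T(2) = 7
T(3) = 15
T(4) = 31
T(7) = 2^8 - 1 = 255


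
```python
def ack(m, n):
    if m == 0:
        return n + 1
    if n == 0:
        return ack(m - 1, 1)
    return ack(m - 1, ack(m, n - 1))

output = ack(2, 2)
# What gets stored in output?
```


ack(2, 2)
= ack(1, ack(2, 1))
First compute ack(2, 1) = 5
= ack(1, 5)
= 7


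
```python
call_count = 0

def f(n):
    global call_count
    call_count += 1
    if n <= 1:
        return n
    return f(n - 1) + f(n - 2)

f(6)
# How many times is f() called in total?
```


f(6) calls f(5) and f(4); each non-base call branches into two more.
Let C(k) = total number of calls made by f(k), including the call to f(k) itself.
Base cases: C(0) = 1, C(1) = 1
Recurrence: C(k) = 1 + C(k-1) + C(k-2)
  C(2) = 1 + C(1) + C(0) = 1 + 1 + 1 = 3
  C(3) = 1 + C(2) + C(1) = 1 + 3 + 1 = 5
  C(4) = 1 + C(3) + C(2) = 1 + 5 + 3 = 9
  C(5) = 1 + C(4) + C(3) = 1 + 9 + 5 = 15
  C(6) = 1 + C(5) + C(4) = 1 + 15 + 9 = 25
Total calls = C(6) = 25


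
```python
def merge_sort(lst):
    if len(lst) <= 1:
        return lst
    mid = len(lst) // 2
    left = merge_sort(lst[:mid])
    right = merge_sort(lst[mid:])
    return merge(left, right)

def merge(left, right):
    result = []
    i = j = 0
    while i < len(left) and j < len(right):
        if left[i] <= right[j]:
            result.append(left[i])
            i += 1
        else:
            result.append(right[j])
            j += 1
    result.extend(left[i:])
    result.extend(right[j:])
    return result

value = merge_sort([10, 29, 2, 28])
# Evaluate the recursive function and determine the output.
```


merge_sort([10, 29, 2, 28])
Split into [10, 29] and [2, 28]
Left sorted: [10, 29]
Right sorted: [2, 28]
Merge [10, 29] and [2, 28]
= [2, 10, 28, 29]


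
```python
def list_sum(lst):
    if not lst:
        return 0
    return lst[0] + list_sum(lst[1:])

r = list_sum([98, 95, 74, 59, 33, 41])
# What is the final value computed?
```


list_sum([98, 95, 74, 59, 33, 41])
= 98 + list_sum([95, 74, 59, 33, 41])
= 98 + 95 + list_sum([74, 59, 33, 41])
= 98 + 95 + 74 + list_sum([59, 33, 41])
= 98 + 95 + 74 + 59 + list_sum([33, 41])
= 98 + 95 + 74 + 59 + 33 + list_sum([41])
= 98 + 95 + 74 + 59 + 33 + 41 + list_sum([])
= 98 + 95 + 74 + 59 + 33 + 41 + 0
= 400


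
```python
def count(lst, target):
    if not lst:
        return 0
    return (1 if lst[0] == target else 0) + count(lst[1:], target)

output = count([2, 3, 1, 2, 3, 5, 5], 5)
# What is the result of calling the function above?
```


count([2, 3, 1, 2, 3, 5, 5], 5)
lst[0]=2 != 5: 0 + count([3, 1, 2, 3, 5, 5], 5)
lst[0]=3 != 5: 0 + count([1, 2, 3, 5, 5], 5)
lst[0]=1 != 5: 0 + count([2, 3, 5, 5], 5)
lst[0]=2 != 5: 0 + count([3, 5, 5], 5)
lst[0]=3 != 5: 0 + count([5, 5], 5)
lst[0]=5 == 5: 1 + count([5], 5)
lst[0]=5 == 5: 1 + count([], 5)
= 2


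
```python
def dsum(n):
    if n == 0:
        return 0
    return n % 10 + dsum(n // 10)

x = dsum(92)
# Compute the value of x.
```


dsum(92)
= 2 + dsum(9)
= 2 + 9 + dsum(0)
= 2 + 9 + 0
= 11


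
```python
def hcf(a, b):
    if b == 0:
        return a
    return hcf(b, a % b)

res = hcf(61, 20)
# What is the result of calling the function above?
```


hcf(61, 20)
= hcf(20, 61 % 20) = hcf(20, 1)
= hcf(1, 20 % 1) = hcf(1, 0)
b == 0, return a = 1


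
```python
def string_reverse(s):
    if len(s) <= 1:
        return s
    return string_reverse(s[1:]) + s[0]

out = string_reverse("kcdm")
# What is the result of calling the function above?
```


string_reverse("kcdm")
= string_reverse("cdm") + "k"
= string_reverse("dm") + "c" + "k"
= string_reverse("m") + "d" + "c" + "k"
= "m" + "d" + "c" + "k"
= "mdck"


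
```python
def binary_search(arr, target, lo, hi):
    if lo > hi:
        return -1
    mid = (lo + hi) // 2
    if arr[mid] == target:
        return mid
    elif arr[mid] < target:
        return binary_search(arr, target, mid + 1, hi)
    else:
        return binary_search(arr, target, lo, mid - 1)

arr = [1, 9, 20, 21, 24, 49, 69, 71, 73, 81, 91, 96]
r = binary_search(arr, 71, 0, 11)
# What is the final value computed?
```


binary_search(arr, 71, 0, 11)
lo=0, hi=11, mid=5, arr[mid]=49
49 < 71, search right half
lo=6, hi=11, mid=8, arr[mid]=73
73 > 71, search left half
lo=6, hi=7, mid=6, arr[mid]=69
69 < 71, search right half
lo=7, hi=7, mid=7, arr[mid]=71
arr[7] == 71, found at index 7
= 7


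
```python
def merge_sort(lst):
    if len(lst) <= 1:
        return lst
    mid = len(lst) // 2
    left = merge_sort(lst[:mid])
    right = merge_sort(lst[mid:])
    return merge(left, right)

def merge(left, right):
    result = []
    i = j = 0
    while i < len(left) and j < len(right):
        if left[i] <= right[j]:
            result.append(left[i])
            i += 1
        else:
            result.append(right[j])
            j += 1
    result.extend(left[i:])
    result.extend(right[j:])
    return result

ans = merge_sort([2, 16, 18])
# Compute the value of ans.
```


merge_sort([2, 16, 18])
Split into [2] and [16, 18]
Left sorted: [2]
Right sorted: [16, 18]
Merge [2] and [16, 18]
= [2, 16, 18]


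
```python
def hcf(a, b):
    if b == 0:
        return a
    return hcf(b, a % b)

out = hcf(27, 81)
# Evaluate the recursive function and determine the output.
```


hcf(27, 81)
= hcf(81, 27 % 81) = hcf(81, 27)
= hcf(27, 81 % 27) = hcf(27, 0)
b == 0, return a = 27


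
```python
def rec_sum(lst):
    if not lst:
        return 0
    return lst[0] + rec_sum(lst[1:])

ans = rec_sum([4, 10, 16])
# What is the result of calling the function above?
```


rec_sum([4, 10, 16])
= 4 + rec_sum([10, 16])
= 4 + 10 + rec_sum([16])
= 4 + 10 + 16 + rec_sum([])
= 4 + 10 + 16 + 0
= 30


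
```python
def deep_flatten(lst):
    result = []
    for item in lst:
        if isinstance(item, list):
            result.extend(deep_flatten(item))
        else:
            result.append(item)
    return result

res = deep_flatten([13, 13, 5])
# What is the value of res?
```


deep_flatten([13, 13, 5])
Processing each element:
  13 is not a list -> append 13
  13 is not a list -> append 13
  5 is not a list -> append 5
= [13, 13, 5]


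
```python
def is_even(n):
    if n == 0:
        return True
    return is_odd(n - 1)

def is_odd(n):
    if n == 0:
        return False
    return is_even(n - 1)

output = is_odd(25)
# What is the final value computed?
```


is_odd(25)
= is_even(24)
= is_odd(23)
= is_even(22)
= is_odd(21)
= is_even(20)
= is_odd(19)
= is_even(18)
= is_odd(17)
= is_even(16)
= is_odd(15)
= is_even(14)
= is_odd(13)
= is_even(12)
= is_odd(11)
= is_even(10)
= is_odd(9)
= is_even(8)
= is_odd(7)
= is_even(6)
= is_odd(5)
= is_even(4)
= is_odd(3)
= is_even(2)
= is_odd(1)
= is_even(0)
n == 0: return True
= True


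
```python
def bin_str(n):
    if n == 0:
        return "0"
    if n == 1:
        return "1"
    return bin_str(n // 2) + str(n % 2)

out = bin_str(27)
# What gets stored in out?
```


bin_str(27)
= bin_str(13) + "1"
= bin_str(6) + "1" + "1"
= bin_str(3) + "0" + "1" + "1"
= bin_str(1) + "1" + "0" + "1" + "1"
= "1" + "1" + "0" + "1" + "1"
= "11011"


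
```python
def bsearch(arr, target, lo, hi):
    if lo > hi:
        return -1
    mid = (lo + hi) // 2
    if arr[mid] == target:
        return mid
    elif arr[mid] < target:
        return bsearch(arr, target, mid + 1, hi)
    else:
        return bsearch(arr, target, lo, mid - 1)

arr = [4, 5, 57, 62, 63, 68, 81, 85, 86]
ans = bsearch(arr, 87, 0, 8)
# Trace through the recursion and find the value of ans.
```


bsearch(arr, 87, 0, 8)
lo=0, hi=8, mid=4, arr[mid]=63
63 < 87, search right half
lo=5, hi=8, mid=6, arr[mid]=81
81 < 87, search right half
lo=7, hi=8, mid=7, arr[mid]=85
85 < 87, search right half
lo=8, hi=8, mid=8, arr[mid]=86
86 < 87, search right half
lo > hi, target not found, return -1
= -1


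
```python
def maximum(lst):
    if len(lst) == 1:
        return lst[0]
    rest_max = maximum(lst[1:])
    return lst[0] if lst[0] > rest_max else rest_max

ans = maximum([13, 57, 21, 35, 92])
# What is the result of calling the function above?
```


maximum([13, 57, 21, 35, 92])
= compare 13 with maximum([57, 21, 35, 92])
= compare 57 with maximum([21, 35, 92])
= compare 21 with maximum([35, 92])
= compare 35 with maximum([92])
Base: maximum([92]) = 92
compare 35 with 92: max = 92
compare 21 with 92: max = 92
compare 57 with 92: max = 92
compare 13 with 92: max = 92
= 92


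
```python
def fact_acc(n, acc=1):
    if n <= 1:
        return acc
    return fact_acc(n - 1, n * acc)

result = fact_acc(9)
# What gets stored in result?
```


fact_acc(9, 1)
= fact_acc(8, 9 * 1) = fact_acc(8, 9)
= fact_acc(7, 8 * 9) = fact_acc(7, 72)
= fact_acc(6, 7 * 72) = fact_acc(6, 504)
= fact_acc(5, 6 * 504) = fact_acc(5, 3024)
= fact_acc(4, 5 * 3024) = fact_acc(4, 15120)
= fact_acc(3, 4 * 15120) = fact_acc(3, 60480)
= fact_acc(2, 3 * 60480) = fact_acc(2, 181440)
= fact_acc(1, 2 * 181440) = fact_acc(1, 362880)
n <= 1, return acc = 362880


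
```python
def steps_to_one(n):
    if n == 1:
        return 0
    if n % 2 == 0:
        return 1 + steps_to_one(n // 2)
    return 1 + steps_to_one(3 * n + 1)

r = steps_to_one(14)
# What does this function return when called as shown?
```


steps_to_one(14)
14 is even -> steps_to_one(7)
7 is odd -> 3*7+1 = 22 -> steps_to_one(22)
22 is even -> steps_to_one(11)
11 is odd -> 3*11+1 = 34 -> steps_to_one(34)
34 is even -> steps_to_one(17)
17 is odd -> 3*17+1 = 52 -> steps_to_one(52)
52 is even -> steps_to_one(26)
26 is even -> steps_to_one(13)
13 is odd -> 3*13+1 = 40 -> steps_to_one(40)
40 is even -> steps_to_one(20)
20 is even -> steps_to_one(10)
10 is even -> steps_to_one(5)
5 is odd -> 3*5+1 = 16 -> steps_to_one(16)
16 is even -> steps_to_one(8)
8 is even -> steps_to_one(4)
4 is even -> steps_to_one(2)
2 is even -> steps_to_one(1)
Reached 1 after 17 steps
= 17


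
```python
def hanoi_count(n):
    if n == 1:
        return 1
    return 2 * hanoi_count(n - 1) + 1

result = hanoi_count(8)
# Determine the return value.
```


hanoi_count(8)
= 2 * hanoi_count(7) + 1
= 2 * (2 * hanoi_count(6) + 1) + 1
= 2 * (2 * (2 * hanoi_count(5) + 1) + 1) + 1
= 2 * (2 * (2 * (2 * hanoi_count(4) + 1) + 1) + 1) + 1
= 2 * (2 * (2 * (2 * (2 * hanoi_count(3) + 1) + 1) + 1) + 1) + 1
= 2 * (2 * (2 * (2 * (2 * (2 * hanoi_count(2) + 1) + 1) + 1) + 1) + 1) + 1
= 2 * (2 * (2 * (2 * (2 * (2 * (2 * hanoi_count(1) + 1) + 1) + 1) + 1) + 1) + 1) + 1
Now compute bottom-up:
hanoi_count(1) = 1
hanoi_count(2) = 2 * 1 + 1 = 3
hanoi_count(3) = 2 * 3 + 1 = 7
hanoi_count(4) = 2 * 7 + 1 = 15
hanoi_count(5) = 2 * 15 + 1 = 31
hanoi_count(6) = 2 * 31 + 1 = 63
hanoi_count(7) = 2 * 63 + 1 = 127
hanoi_count(8) = 2 * 127 + 1 = 255
= 255


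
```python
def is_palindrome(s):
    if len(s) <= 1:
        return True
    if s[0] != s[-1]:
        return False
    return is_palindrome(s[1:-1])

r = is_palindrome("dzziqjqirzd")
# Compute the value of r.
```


is_palindrome("dzziqjqirzd")
"dzziqjqirzd": s[0]='d' == s[-1]='d' -> is_palindrome("zziqjqirz")
"zziqjqirz": s[0]='z' == s[-1]='z' -> is_palindrome("ziqjqir")
"ziqjqir": s[0]='z' != s[-1]='r' -> False
= False


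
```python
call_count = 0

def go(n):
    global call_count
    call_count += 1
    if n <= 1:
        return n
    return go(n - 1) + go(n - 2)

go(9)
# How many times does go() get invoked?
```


go(9) calls go(8) and go(7); each non-base call branches into two more.
Let C(k) = total number of calls made by go(k), including the call to go(k) itself.
Base cases: C(0) = 1, C(1) = 1
Recurrence: C(k) = 1 + C(k-1) + C(k-2)
  C(2) = 1 + C(1) + C(0) = 1 + 1 + 1 = 3
  C(3) = 1 + C(2) + C(1) = 1 + 3 + 1 = 5
  C(4) = 1 + C(3) + C(2) = 1 + 5 + 3 = 9
  C(5) = 1 + C(4) + C(3) = 1 + 9 + 5 = 15
  C(6) = 1 + C(5) + C(4) = 1 + 15 + 9 = 25
  C(7) = 1 + C(6) + C(5) = 1 + 25 + 15 = 41
  C(8) = 1 + C(7) + C(6) = 1 + 41 + 25 = 67
  C(9) = 1 + C(8) + C(7) = 1 + 67 + 41 = 109
Total calls = C(9) = 109


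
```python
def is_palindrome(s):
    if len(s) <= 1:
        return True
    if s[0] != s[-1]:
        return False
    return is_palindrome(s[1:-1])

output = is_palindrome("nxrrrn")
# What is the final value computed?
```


is_palindrome("nxrrrn")
"nxrrrn": s[0]='n' == s[-1]='n' -> is_palindrome("xrrr")
"xrrr": s[0]='x' != s[-1]='r' -> False
= False


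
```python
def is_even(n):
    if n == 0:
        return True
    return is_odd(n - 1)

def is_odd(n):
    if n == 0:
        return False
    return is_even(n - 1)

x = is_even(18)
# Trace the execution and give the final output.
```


is_even(18)
= is_odd(17)
= is_even(16)
= is_odd(15)
= is_even(14)
= is_odd(13)
= is_even(12)
= is_odd(11)
= is_even(10)
= is_odd(9)
= is_even(8)
= is_odd(7)
= is_even(6)
= is_odd(5)
= is_even(4)
= is_odd(3)
= is_even(2)
= is_odd(1)
= is_even(0)
n == 0: return True
= True


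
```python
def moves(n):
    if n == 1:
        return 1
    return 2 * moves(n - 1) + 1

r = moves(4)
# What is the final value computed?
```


moves(4)
= 2 * moves(3) + 1
= 2 * (2 * moves(2) + 1) + 1
= 2 * (2 * (2 * moves(1) + 1) + 1) + 1
Now compute bottom-up:
moves(1) = 1
moves(2) = 2 * 1 + 1 = 3
moves(3) = 2 * 3 + 1 = 7
moves(4) = 2 * 7 + 1 = 15
= 15


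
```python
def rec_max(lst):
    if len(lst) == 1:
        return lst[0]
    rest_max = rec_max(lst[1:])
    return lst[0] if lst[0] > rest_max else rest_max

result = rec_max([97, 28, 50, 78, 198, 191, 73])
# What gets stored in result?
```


rec_max([97, 28, 50, 78, 198, 191, 73])
= compare 97 with rec_max([28, 50, 78, 198, 191, 73])
= compare 28 with rec_max([50, 78, 198, 191, 73])
= compare 50 with rec_max([78, 198, 191, 73])
= compare 78 with rec_max([198, 191, 73])
= compare 198 with rec_max([191, 73])
= compare 191 with rec_max([73])
Base: rec_max([73]) = 73
compare 191 with 73: max = 191
compare 198 with 191: max = 198
compare 78 with 198: max = 198
compare 50 with 198: max = 198
compare 28 with 198: max = 198
compare 97 with 198: max = 198
= 198


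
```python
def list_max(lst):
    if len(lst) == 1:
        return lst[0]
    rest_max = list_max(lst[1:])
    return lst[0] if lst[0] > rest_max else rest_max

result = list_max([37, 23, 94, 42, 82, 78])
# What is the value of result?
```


list_max([37, 23, 94, 42, 82, 78])
= compare 37 with list_max([23, 94, 42, 82, 78])
= compare 23 with list_max([94, 42, 82, 78])
= compare 94 with list_max([42, 82, 78])
= compare 42 with list_max([82, 78])
= compare 82 with list_max([78])
Base: list_max([78]) = 78
compare 82 with 78: max = 82
compare 42 with 82: max = 82
compare 94 with 82: max = 94
compare 23 with 94: max = 94
compare 37 with 94: max = 94
= 94


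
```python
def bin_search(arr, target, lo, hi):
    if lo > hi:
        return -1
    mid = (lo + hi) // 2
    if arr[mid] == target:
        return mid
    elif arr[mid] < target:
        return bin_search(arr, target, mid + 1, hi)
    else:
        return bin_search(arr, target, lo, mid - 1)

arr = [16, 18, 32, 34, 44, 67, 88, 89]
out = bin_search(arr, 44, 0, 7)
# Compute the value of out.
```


bin_search(arr, 44, 0, 7)
lo=0, hi=7, mid=3, arr[mid]=34
34 < 44, search right half
lo=4, hi=7, mid=5, arr[mid]=67
67 > 44, search left half
lo=4, hi=4, mid=4, arr[mid]=44
arr[4] == 44, found at index 4
= 4


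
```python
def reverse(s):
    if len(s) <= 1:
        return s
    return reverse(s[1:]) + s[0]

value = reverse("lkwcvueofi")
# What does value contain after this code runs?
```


reverse("lkwcvueofi")
= reverse("kwcvueofi") + "l"
= reverse("wcvueofi") + "k" + "l"
= reverse("cvueofi") + "w" + "k" + "l"
= reverse("vueofi") + "c" + "w" + "k" + "l"
= reverse("ueofi") + "v" + "c" + "w" + "k" + "l"
= reverse("eofi") + "u" + "v" + "c" + "w" + "k" + "l"
= reverse("ofi") + "e" + "u" + "v" + "c" + "w" + "k" + "l"
= reverse("fi") + "o" + "e" + "u" + "v" + "c" + "w" + "k" + "l"
= reverse("i") + "f" + "o" + "e" + "u" + "v" + "c" + "w" + "k" + "l"
= "i" + "f" + "o" + "e" + "u" + "v" + "c" + "w" + "k" + "l"
= "ifoeuvcwkl"


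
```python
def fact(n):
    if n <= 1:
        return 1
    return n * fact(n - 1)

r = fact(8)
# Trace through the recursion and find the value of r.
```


fact(8)
= 8 * fact(7)
= 8 * 7 * fact(6)
= 8 * 7 * 6 * fact(5)
= 8 * 7 * 6 * 5 * fact(4)
= 8 * 7 * 6 * 5 * 4 * fact(3)
= 8 * 7 * 6 * 5 * 4 * 3 * fact(2)
= 8 * 7 * 6 * 5 * 4 * 3 * 2 * fact(1)
= 8 * 7 * 6 * 5 * 4 * 3 * 2 * 1
= 40320


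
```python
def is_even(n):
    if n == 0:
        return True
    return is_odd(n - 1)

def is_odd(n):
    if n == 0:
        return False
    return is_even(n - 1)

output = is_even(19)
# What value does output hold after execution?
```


is_even(19)
= is_odd(18)
= is_even(17)
= is_odd(16)
= is_even(15)
= is_odd(14)
= is_even(13)
= is_odd(12)
= is_even(11)
= is_odd(10)
= is_even(9)
= is_odd(8)
= is_even(7)
= is_odd(6)
= is_even(5)
= is_odd(4)
= is_even(3)
= is_odd(2)
= is_even(1)
= is_odd(0)
n == 0: return False
= False


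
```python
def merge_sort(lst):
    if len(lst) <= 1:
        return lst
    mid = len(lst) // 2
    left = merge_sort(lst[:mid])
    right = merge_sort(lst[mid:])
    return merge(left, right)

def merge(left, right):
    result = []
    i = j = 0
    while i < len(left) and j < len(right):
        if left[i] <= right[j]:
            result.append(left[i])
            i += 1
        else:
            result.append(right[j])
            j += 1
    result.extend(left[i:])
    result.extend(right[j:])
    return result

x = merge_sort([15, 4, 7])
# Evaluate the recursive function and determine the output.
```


merge_sort([15, 4, 7])
Split into [15] and [4, 7]
Left sorted: [15]
Right sorted: [4, 7]
Merge [15] and [4, 7]
= [4, 7, 15]


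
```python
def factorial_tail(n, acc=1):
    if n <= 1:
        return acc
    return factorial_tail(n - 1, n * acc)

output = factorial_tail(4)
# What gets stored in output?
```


factorial_tail(4, 1)
= factorial_tail(3, 4 * 1) = factorial_tail(3, 4)
= factorial_tail(2, 3 * 4) = factorial_tail(2, 12)
= factorial_tail(1, 2 * 12) = factorial_tail(1, 24)
n <= 1, return acc = 24


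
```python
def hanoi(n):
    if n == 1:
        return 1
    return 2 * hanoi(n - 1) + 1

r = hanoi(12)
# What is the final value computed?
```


hanoi(12)
= 2 * hanoi(11) + 1
= 2 * (2 * hanoi(10) + 1) + 1
= 2 * (2 * (2 * hanoi(9) + 1) + 1) + 1
= 2 * (2 * (2 * (2 * hanoi(8) + 1) + 1) + 1) + 1
= 2 * (2 * (2 * (2 * (2 * hanoi(7) + 1) + 1) + 1) + 1) + 1
= 2 * (2 * (2 * (2 * (2 * (2 * hanoi(6) + 1) + 1) + 1) + 1) + 1) + 1
= 2 * (2 * (2 * (2 * (2 * (2 * (2 * hanoi(5) + 1) + 1) + 1) + 1) + 1) + 1) + 1
= 2 * (2 * (2 * (2 * (2 * (2 * (2 * (2 * hanoi(4) + 1) + 1) + 1) + 1) + 1) + 1) + 1) + 1
= 2 * (2 * (2 * (2 * (2 * (2 * (2 * (2 * (2 * hanoi(3) + 1) + 1) + 1) + 1) + 1) + 1) + 1) + 1) + 1
= 2 * (2 * (2 * (2 * (2 * (2 * (2 * (2 * (2 * (2 * hanoi(2) + 1) + 1) + 1) + 1) + 1) + 1) + 1) + 1) + 1) + 1
= 2 * (2 * (2 * (2 * (2 * (2 * (2 * (2 * (2 * (2 * (2 * hanoi(1) + 1) + 1) + 1) + 1) + 1) + 1) + 1) + 1) + 1) + 1) + 1
Now compute bottom-up:
hanoi(1) = 1
hanoi(2) = 2 * 1 + 1 = 3
hanoi(3) = 2 * 3 + 1 = 7
hanoi(4) = 2 * 7 + 1 = 15
hanoi(5) = 2 * 15 + 1 = 31
hanoi(6) = 2 * 31 + 1 = 63
hanoi(7) = 2 * 63 + 1 = 127
hanoi(8) = 2 * 127 + 1 = 255
hanoi(9) = 2 * 255 + 1 = 511
hanoi(10) = 2 * 511 + 1 = 1023
hanoi(11) = 2 * 1023 + 1 = 2047
hanoi(12) = 2 * 2047 + 1 = 4095
= 4095


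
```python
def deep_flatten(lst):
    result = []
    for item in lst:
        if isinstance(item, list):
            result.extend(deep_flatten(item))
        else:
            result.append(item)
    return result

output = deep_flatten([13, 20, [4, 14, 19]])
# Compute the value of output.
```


deep_flatten([13, 20, [4, 14, 19]])
Processing each element:
  13 is not a list -> append 13
  20 is not a list -> append 20
  [4, 14, 19] is a list -> deep_flatten recursively -> [4, 14, 19]
= [13, 20, 4, 14, 19]


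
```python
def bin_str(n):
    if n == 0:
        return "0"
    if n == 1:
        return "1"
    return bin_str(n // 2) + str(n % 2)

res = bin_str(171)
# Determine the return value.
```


bin_str(171)
= bin_str(85) + "1"
= bin_str(42) + "1" + "1"
= bin_str(21) + "0" + "1" + "1"
= bin_str(10) + "1" + "0" + "1" + "1"
= bin_str(5) + "0" + "1" + "0" + "1" + "1"
= bin_str(2) + "1" + "0" + "1" + "0" + "1" + "1"
= bin_str(1) + "0" + "1" + "0" + "1" + "0" + "1" + "1"
= "1" + "0" + "1" + "0" + "1" + "0" + "1" + "1"
= "10101011"


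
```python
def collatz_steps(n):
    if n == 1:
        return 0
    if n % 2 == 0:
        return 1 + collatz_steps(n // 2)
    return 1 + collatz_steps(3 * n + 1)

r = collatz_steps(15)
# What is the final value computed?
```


collatz_steps(15)
15 is odd -> 3*15+1 = 46 -> collatz_steps(46)
46 is even -> collatz_steps(23)
23 is odd -> 3*23+1 = 70 -> collatz_steps(70)
70 is even -> collatz_steps(35)
35 is odd -> 3*35+1 = 106 -> collatz_steps(106)
106 is even -> collatz_steps(53)
53 is odd -> 3*53+1 = 160 -> collatz_steps(160)
160 is even -> collatz_steps(80)
80 is even -> collatz_steps(40)
40 is even -> collatz_steps(20)
20 is even -> collatz_steps(10)
10 is even -> collatz_steps(5)
5 is odd -> 3*5+1 = 16 -> collatz_steps(16)
16 is even -> collatz_steps(8)
8 is even -> collatz_steps(4)
4 is even -> collatz_steps(2)
2 is even -> collatz_steps(1)
Reached 1 after 17 steps
= 17


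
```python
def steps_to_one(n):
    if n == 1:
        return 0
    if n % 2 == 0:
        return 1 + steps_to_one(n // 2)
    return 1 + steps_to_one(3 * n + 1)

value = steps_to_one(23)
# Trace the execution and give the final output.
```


steps_to_one(23)
23 is odd -> 3*23+1 = 70 -> steps_to_one(70)
70 is even -> steps_to_one(35)
35 is odd -> 3*35+1 = 106 -> steps_to_one(106)
106 is even -> steps_to_one(53)
53 is odd -> 3*53+1 = 160 -> steps_to_one(160)
160 is even -> steps_to_one(80)
80 is even -> steps_to_one(40)
40 is even -> steps_to_one(20)
20 is even -> steps_to_one(10)
10 is even -> steps_to_one(5)
5 is odd -> 3*5+1 = 16 -> steps_to_one(16)
16 is even -> steps_to_one(8)
8 is even -> steps_to_one(4)
4 is even -> steps_to_one(2)
2 is even -> steps_to_one(1)
Reached 1 after 15 steps
= 15


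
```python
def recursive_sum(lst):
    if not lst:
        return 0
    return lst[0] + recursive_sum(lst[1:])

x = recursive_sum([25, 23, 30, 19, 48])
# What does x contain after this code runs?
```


recursive_sum([25, 23, 30, 19, 48])
= 25 + recursive_sum([23, 30, 19, 48])
= 25 + 23 + recursive_sum([30, 19, 48])
= 25 + 23 + 30 + recursive_sum([19, 48])
= 25 + 23 + 30 + 19 + recursive_sum([48])
= 25 + 23 + 30 + 19 + 48 + recursive_sum([])
= 25 + 23 + 30 + 19 + 48 + 0
= 145


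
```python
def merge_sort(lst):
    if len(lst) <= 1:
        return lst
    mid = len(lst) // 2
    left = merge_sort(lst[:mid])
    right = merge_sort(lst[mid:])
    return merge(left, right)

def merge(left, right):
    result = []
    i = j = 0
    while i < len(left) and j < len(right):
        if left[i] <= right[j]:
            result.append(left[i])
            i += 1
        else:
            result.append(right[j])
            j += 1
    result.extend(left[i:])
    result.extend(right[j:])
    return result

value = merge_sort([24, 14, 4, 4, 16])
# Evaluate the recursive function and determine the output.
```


merge_sort([24, 14, 4, 4, 16])
Split into [24, 14] and [4, 4, 16]
Left sorted: [14, 24]
Right sorted: [4, 4, 16]
Merge [14, 24] and [4, 4, 16]
= [4, 4, 14, 16, 24]


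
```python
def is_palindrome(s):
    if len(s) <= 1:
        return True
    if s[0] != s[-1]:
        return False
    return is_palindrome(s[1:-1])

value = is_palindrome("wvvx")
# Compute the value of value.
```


is_palindrome("wvvx")
"wvvx": s[0]='w' != s[-1]='x' -> False
= False


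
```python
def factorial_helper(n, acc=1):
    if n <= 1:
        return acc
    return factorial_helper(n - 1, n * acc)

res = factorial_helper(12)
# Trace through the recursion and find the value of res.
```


factorial_helper(12, 1)
= factorial_helper(11, 12 * 1) = factorial_helper(11, 12)
= factorial_helper(10, 11 * 12) = factorial_helper(10, 132)
= factorial_helper(9, 10 * 132) = factorial_helper(9, 1320)
= factorial_helper(8, 9 * 1320) = factorial_helper(8, 11880)
= factorial_helper(7, 8 * 11880) = factorial_helper(7, 95040)
= factorial_helper(6, 7 * 95040) = factorial_helper(6, 665280)
= factorial_helper(5, 6 * 665280) = factorial_helper(5, 3991680)
= factorial_helper(4, 5 * 3991680) = factorial_helper(4, 19958400)
= factorial_helper(3, 4 * 19958400) = factorial_helper(3, 79833600)
= factorial_helper(2, 3 * 79833600) = factorial_helper(2, 239500800)
= factorial_helper(1, 2 * 239500800) = factorial_helper(1, 479001600)
n <= 1, return acc = 479001600


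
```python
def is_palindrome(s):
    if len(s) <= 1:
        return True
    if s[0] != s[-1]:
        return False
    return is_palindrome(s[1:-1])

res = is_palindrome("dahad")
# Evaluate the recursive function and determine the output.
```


is_palindrome("dahad")
"dahad": s[0]='d' == s[-1]='d' -> is_palindrome("aha")
"aha": s[0]='a' == s[-1]='a' -> is_palindrome("h")
"h": len <= 1 -> True
= True


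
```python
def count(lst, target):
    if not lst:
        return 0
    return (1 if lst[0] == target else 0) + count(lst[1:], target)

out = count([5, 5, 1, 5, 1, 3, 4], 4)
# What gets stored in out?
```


count([5, 5, 1, 5, 1, 3, 4], 4)
lst[0]=5 != 4: 0 + count([5, 1, 5, 1, 3, 4], 4)
lst[0]=5 != 4: 0 + count([1, 5, 1, 3, 4], 4)
lst[0]=1 != 4: 0 + count([5, 1, 3, 4], 4)
lst[0]=5 != 4: 0 + count([1, 3, 4], 4)
lst[0]=1 != 4: 0 + count([3, 4], 4)
lst[0]=3 != 4: 0 + count([4], 4)
lst[0]=4 == 4: 1 + count([], 4)
= 1


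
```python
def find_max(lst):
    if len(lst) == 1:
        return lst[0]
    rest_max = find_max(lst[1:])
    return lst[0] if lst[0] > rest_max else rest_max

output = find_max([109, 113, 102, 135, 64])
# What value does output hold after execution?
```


find_max([109, 113, 102, 135, 64])
= compare 109 with find_max([113, 102, 135, 64])
= compare 113 with find_max([102, 135, 64])
= compare 102 with find_max([135, 64])
= compare 135 with find_max([64])
Base: find_max([64]) = 64
compare 135 with 64: max = 135
compare 102 with 135: max = 135
compare 113 with 135: max = 135
compare 109 with 135: max = 135
= 135


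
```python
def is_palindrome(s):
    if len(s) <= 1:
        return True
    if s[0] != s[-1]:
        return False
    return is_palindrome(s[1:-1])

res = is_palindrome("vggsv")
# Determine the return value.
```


is_palindrome("vggsv")
"vggsv": s[0]='v' == s[-1]='v' -> is_palindrome("ggs")
"ggs": s[0]='g' != s[-1]='s' -> False
= False


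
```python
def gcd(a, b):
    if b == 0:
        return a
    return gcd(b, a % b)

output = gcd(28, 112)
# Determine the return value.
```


gcd(28, 112)
= gcd(112, 28 % 112) = gcd(112, 28)
= gcd(28, 112 % 28) = gcd(28, 0)
b == 0, return a = 28


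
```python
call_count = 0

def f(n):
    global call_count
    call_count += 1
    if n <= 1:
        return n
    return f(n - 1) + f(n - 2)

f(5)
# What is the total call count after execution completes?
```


f(5) calls f(4) and f(3); each non-base call branches into two more.
Let C(k) = total number of calls made by f(k), including the call to f(k) itself.
Base cases: C(0) = 1, C(1) = 1
Recurrence: C(k) = 1 + C(k-1) + C(k-2)
  C(2) = 1 + C(1) + C(0) = 1 + 1 + 1 = 3
  C(3) = 1 + C(2) + C(1) = 1 + 3 + 1 = 5
  C(4) = 1 + C(3) + C(2) = 1 + 5 + 3 = 9
  C(5) = 1 + C(4) + C(3) = 1 + 9 + 5 = 15
Total calls = C(5) = 15


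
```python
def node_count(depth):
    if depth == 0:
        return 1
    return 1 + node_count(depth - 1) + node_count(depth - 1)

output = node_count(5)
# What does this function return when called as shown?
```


node_count(5)
= 1 + node_count(4) + node_count(4)
= 1 + 2 * node_count(4)
node_count(k) = 2^(k+1) - 1
node_count(0) = 1
node_count(1) = 3
node_count(2) = 7
node_count(3) = 15
node_count(4) = 31
node_count(5) = 2^6 - 1 = 63


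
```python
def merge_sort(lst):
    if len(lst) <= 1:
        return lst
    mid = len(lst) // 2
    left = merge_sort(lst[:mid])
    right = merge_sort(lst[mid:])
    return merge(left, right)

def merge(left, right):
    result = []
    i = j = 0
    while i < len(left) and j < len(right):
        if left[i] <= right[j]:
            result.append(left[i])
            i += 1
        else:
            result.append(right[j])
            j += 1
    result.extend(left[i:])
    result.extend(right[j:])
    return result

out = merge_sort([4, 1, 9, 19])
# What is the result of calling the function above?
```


merge_sort([4, 1, 9, 19])
Split into [4, 1] and [9, 19]
Left sorted: [1, 4]
Right sorted: [9, 19]
Merge [1, 4] and [9, 19]
= [1, 4, 9, 19]


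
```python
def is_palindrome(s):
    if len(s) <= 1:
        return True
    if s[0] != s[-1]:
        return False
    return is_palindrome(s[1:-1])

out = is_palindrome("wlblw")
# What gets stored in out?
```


is_palindrome("wlblw")
"wlblw": s[0]='w' == s[-1]='w' -> is_palindrome("lbl")
"lbl": s[0]='l' == s[-1]='l' -> is_palindrome("b")
"b": len <= 1 -> True
= True


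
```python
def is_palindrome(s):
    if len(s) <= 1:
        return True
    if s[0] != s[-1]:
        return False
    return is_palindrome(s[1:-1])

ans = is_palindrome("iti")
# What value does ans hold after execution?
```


is_palindrome("iti")
"iti": s[0]='i' == s[-1]='i' -> is_palindrome("t")
"t": len <= 1 -> True
= True


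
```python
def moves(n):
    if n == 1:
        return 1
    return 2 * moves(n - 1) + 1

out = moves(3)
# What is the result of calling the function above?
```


moves(3)
= 2 * moves(2) + 1
= 2 * (2 * moves(1) + 1) + 1
Now compute bottom-up:
moves(1) = 1
moves(2) = 2 * 1 + 1 = 3
moves(3) = 2 * 3 + 1 = 7
= 7


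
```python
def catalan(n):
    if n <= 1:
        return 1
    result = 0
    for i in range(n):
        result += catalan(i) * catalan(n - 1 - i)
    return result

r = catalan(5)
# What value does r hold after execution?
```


catalan(5)
= sum of catalan(i) * catalan(5-1-i) for i in 0..4
First compute sub-values bottom-up:
  catalan(0) = 1, catalan(1) = 1
  catalan(2) = 1*1 + 1*1 = 2
  catalan(3) = 1*2 + 1*1 + 2*1 = 5
  catalan(4) = 1*5 + 1*2 + 2*1 + 5*1 = 14
Now catalan(5):
  catalan(0)*catalan(4) = 1*14 = 14
  catalan(1)*catalan(3) = 1*5 = 5
  catalan(2)*catalan(2) = 2*2 = 4
  catalan(3)*catalan(1) = 5*1 = 5
  catalan(4)*catalan(0) = 14*1 = 14
= 14 + 5 + 4 + 5 + 14
= 42


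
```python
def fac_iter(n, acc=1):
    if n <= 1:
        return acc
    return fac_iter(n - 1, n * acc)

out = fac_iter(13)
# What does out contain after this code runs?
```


fac_iter(13, 1)
= fac_iter(12, 13 * 1) = fac_iter(12, 13)
= fac_iter(11, 12 * 13) = fac_iter(11, 156)
= fac_iter(10, 11 * 156) = fac_iter(10, 1716)
= fac_iter(9, 10 * 1716) = fac_iter(9, 17160)
= fac_iter(8, 9 * 17160) = fac_iter(8, 154440)
= fac_iter(7, 8 * 154440) = fac_iter(7, 1235520)
= fac_iter(6, 7 * 1235520) = fac_iter(6, 8648640)
= fac_iter(5, 6 * 8648640) = fac_iter(5, 51891840)
= fac_iter(4, 5 * 51891840) = fac_iter(4, 259459200)
= fac_iter(3, 4 * 259459200) = fac_iter(3, 1037836800)
= fac_iter(2, 3 * 1037836800) = fac_iter(2, 3113510400)
= fac_iter(1, 2 * 3113510400) = fac_iter(1, 6227020800)
n <= 1, return acc = 6227020800


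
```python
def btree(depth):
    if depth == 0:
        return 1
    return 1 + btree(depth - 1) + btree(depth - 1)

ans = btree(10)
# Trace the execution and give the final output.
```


btree(10)
= 1 + btree(9) + btree(9)
= 1 + 2 * btree(9)
btree(k) = 2^(k+1) - 1
btree(0) = 1
btree(1) = 3
btree(2) = 7
btree(3) = 15
btree(4) = 31
btree(10) = 2^11 - 1 = 2047


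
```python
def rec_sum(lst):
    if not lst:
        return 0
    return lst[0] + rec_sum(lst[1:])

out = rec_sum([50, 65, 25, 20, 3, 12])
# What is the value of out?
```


rec_sum([50, 65, 25, 20, 3, 12])
= 50 + rec_sum([65, 25, 20, 3, 12])
= 50 + 65 + rec_sum([25, 20, 3, 12])
= 50 + 65 + 25 + rec_sum([20, 3, 12])
= 50 + 65 + 25 + 20 + rec_sum([3, 12])
= 50 + 65 + 25 + 20 + 3 + rec_sum([12])
= 50 + 65 + 25 + 20 + 3 + 12 + rec_sum([])
= 50 + 65 + 25 + 20 + 3 + 12 + 0
= 175


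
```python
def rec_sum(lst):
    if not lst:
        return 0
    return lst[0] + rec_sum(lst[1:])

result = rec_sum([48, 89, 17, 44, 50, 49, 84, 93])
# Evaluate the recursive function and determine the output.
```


rec_sum([48, 89, 17, 44, 50, 49, 84, 93])
= 48 + rec_sum([89, 17, 44, 50, 49, 84, 93])
= 48 + 89 + rec_sum([17, 44, 50, 49, 84, 93])
= 48 + 89 + 17 + rec_sum([44, 50, 49, 84, 93])
= 48 + 89 + 17 + 44 + rec_sum([50, 49, 84, 93])
= 48 + 89 + 17 + 44 + 50 + rec_sum([49, 84, 93])
= 48 + 89 + 17 + 44 + 50 + 49 + rec_sum([84, 93])
= 48 + 89 + 17 + 44 + 50 + 49 + 84 + rec_sum([93])
= 48 + 89 + 17 + 44 + 50 + 49 + 84 + 93 + rec_sum([])
= 48 + 89 + 17 + 44 + 50 + 49 + 84 + 93 + 0
= 474


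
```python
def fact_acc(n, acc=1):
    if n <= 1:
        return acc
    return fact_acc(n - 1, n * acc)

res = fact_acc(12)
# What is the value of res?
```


fact_acc(12, 1)
= fact_acc(11, 12 * 1) = fact_acc(11, 12)
= fact_acc(10, 11 * 12) = fact_acc(10, 132)
= fact_acc(9, 10 * 132) = fact_acc(9, 1320)
= fact_acc(8, 9 * 1320) = fact_acc(8, 11880)
= fact_acc(7, 8 * 11880) = fact_acc(7, 95040)
= fact_acc(6, 7 * 95040) = fact_acc(6, 665280)
= fact_acc(5, 6 * 665280) = fact_acc(5, 3991680)
= fact_acc(4, 5 * 3991680) = fact_acc(4, 19958400)
= fact_acc(3, 4 * 19958400) = fact_acc(3, 79833600)
= fact_acc(2, 3 * 79833600) = fact_acc(2, 239500800)
= fact_acc(1, 2 * 239500800) = fact_acc(1, 479001600)
n <= 1, return acc = 479001600


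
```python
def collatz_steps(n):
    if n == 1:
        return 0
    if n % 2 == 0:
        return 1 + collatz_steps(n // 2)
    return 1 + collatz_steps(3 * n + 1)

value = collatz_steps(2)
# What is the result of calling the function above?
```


collatz_steps(2)
2 is even -> collatz_steps(1)
Reached 1 after 1 steps
= 1


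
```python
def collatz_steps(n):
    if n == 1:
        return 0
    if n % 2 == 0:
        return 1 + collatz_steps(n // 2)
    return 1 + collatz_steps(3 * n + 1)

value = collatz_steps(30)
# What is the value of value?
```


collatz_steps(30)
30 is even -> collatz_steps(15)
15 is odd -> 3*15+1 = 46 -> collatz_steps(46)
46 is even -> collatz_steps(23)
23 is odd -> 3*23+1 = 70 -> collatz_steps(70)
70 is even -> collatz_steps(35)
35 is odd -> 3*35+1 = 106 -> collatz_steps(106)
106 is even -> collatz_steps(53)
53 is odd -> 3*53+1 = 160 -> collatz_steps(160)
160 is even -> collatz_steps(80)
80 is even -> collatz_steps(40)
40 is even -> collatz_steps(20)
20 is even -> collatz_steps(10)
10 is even -> collatz_steps(5)
5 is odd -> 3*5+1 = 16 -> collatz_steps(16)
16 is even -> collatz_steps(8)
8 is even -> collatz_steps(4)
4 is even -> collatz_steps(2)
2 is even -> collatz_steps(1)
Reached 1 after 18 steps
= 18


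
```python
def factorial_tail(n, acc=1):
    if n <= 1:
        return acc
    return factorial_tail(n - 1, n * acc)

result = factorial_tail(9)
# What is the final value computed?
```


factorial_tail(9, 1)
= factorial_tail(8, 9 * 1) = factorial_tail(8, 9)
= factorial_tail(7, 8 * 9) = factorial_tail(7, 72)
= factorial_tail(6, 7 * 72) = factorial_tail(6, 504)
= factorial_tail(5, 6 * 504) = factorial_tail(5, 3024)
= factorial_tail(4, 5 * 3024) = factorial_tail(4, 15120)
= factorial_tail(3, 4 * 15120) = factorial_tail(3, 60480)
= factorial_tail(2, 3 * 60480) = factorial_tail(2, 181440)
= factorial_tail(1, 2 * 181440) = factorial_tail(1, 362880)
n <= 1, return acc = 362880


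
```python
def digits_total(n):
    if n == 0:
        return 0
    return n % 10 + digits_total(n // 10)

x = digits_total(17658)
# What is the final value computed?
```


digits_total(17658)
= 8 + digits_total(1765)
= 8 + 5 + digits_total(176)
= 8 + 5 + 6 + digits_total(17)
= 8 + 5 + 6 + 7 + digits_total(1)
= 8 + 5 + 6 + 7 + 1 + digits_total(0)
= 8 + 5 + 6 + 7 + 1 + 0
= 27
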